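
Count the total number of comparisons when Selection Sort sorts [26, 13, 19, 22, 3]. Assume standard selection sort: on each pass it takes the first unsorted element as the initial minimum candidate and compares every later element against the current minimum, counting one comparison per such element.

Pass 1: scan indices 1..4 for the minimum = 4 comparison(s); min is 3, place at index 0 -> [3, 13, 19, 22, 26]
Pass 2: scan indices 2..4 for the minimum = 3 comparison(s); min is 13, place at index 1 -> [3, 13, 19, 22, 26]
Pass 3: scan indices 3..4 for the minimum = 2 comparison(s); min is 19, place at index 2 -> [3, 13, 19, 22, 26]
Pass 4: scan indices 4..4 for the minimum = 1 comparison(s); min is 22, place at index 3 -> [3, 13, 19, 22, 26]
Selection sort always scans the whole unsorted suffix, so the count is (n-1) + (n-2) + ... + 1 = n(n-1)/2 = 5*4/2 = 10 regardless of the input order.
Total comparisons: 4 + 3 + 2 + 1 = 10


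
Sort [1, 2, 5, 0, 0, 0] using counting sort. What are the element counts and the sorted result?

Count array: [3, 1, 1, 0, 0, 1]
(count[i] = number of elements equal to i)
Cumulative count: [3, 4, 5, 5, 5, 6]
Sorted: [0, 0, 0, 1, 2, 5]


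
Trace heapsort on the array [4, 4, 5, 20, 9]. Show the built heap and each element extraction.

Build heap: [20, 9, 5, 4, 4]
Extract 20: [9, 4, 5, 4, 20]
Extract 9: [5, 4, 4, 9, 20]
Extract 5: [4, 4, 5, 9, 20]
Extract 4: [4, 4, 5, 9, 20]


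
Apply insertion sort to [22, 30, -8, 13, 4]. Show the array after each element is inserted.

First element 22 is already 'sorted'
Insert 30: shifted 0 elements -> [22, 30, -8, 13, 4]
Insert -8: shifted 2 elements -> [-8, 22, 30, 13, 4]
Insert 13: shifted 2 elements -> [-8, 13, 22, 30, 4]
Insert 4: shifted 3 elements -> [-8, 4, 13, 22, 30]


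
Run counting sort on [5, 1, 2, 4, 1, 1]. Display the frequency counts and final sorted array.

Count array: [0, 3, 1, 0, 1, 1]
(count[i] = number of elements equal to i)
Cumulative count: [0, 3, 4, 4, 5, 6]
Sorted: [1, 1, 1, 2, 4, 5]


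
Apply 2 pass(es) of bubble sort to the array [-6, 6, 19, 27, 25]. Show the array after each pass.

After pass 1: [-6, 6, 19, 25, 27] (1 swaps)
After pass 2: [-6, 6, 19, 25, 27] (0 swaps)
Total swaps: 1


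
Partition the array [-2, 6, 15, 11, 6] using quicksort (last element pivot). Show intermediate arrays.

Partition 1: pivot=6 at index 2 -> [-2, 6, 6, 11, 15]
Partition 2: pivot=6 at index 1 -> [-2, 6, 6, 11, 15]
Partition 3: pivot=15 at index 4 -> [-2, 6, 6, 11, 15]


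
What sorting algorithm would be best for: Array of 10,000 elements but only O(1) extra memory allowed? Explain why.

Best choice: Heapsort
Reason: Heapsort rearranges the array in place using O(1) auxiliary space and still guarantees O(n log n) time; quicksort partitions in place but needs Theta(log n) stack space for recursion (O(n) in the worst case), and mergesort requires O(n) auxiliary space


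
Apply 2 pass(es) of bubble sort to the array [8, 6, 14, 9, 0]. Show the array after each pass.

After pass 1: [6, 8, 9, 0, 14] (3 swaps)
After pass 2: [6, 8, 0, 9, 14] (1 swaps)
Total swaps: 4


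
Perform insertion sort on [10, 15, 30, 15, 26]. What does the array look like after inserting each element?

First element 10 is already 'sorted'
Insert 15: shifted 0 elements -> [10, 15, 30, 15, 26]
Insert 30: shifted 0 elements -> [10, 15, 30, 15, 26]
Insert 15: shifted 1 elements -> [10, 15, 15, 30, 26]
Insert 26: shifted 1 elements -> [10, 15, 15, 26, 30]


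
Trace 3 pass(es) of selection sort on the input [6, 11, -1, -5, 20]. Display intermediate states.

Pass 1: Select minimum -5 at index 3, swap -> [-5, 11, -1, 6, 20]
Pass 2: Select minimum -1 at index 2, swap -> [-5, -1, 11, 6, 20]
Pass 3: Select minimum 6 at index 3, swap -> [-5, -1, 6, 11, 20]


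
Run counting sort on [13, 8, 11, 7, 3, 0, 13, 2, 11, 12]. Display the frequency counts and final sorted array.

Count array: [1, 0, 1, 1, 0, 0, 0, 1, 1, 0, 0, 2, 1, 2]
(count[i] = number of elements equal to i)
Cumulative count: [1, 1, 2, 3, 3, 3, 3, 4, 5, 5, 5, 7, 8, 10]
Sorted: [0, 2, 3, 7, 8, 11, 11, 12, 13, 13]


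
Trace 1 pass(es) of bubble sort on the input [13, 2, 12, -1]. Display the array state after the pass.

After pass 1: [2, 12, -1, 13] (3 swaps)
Total swaps: 3


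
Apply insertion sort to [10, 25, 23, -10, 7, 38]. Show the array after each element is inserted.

First element 10 is already 'sorted'
Insert 25: shifted 0 elements -> [10, 25, 23, -10, 7, 38]
Insert 23: shifted 1 elements -> [10, 23, 25, -10, 7, 38]
Insert -10: shifted 3 elements -> [-10, 10, 23, 25, 7, 38]
Insert 7: shifted 3 elements -> [-10, 7, 10, 23, 25, 38]
Insert 38: shifted 0 elements -> [-10, 7, 10, 23, 25, 38]


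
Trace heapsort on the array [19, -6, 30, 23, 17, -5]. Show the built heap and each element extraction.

Build heap: [30, 23, 19, -6, 17, -5]
Extract 30: [23, 17, 19, -6, -5, 30]
Extract 23: [19, 17, -5, -6, 23, 30]
Extract 19: [17, -6, -5, 19, 23, 30]
Extract 17: [-5, -6, 17, 19, 23, 30]
Extract -5: [-6, -5, 17, 19, 23, 30]


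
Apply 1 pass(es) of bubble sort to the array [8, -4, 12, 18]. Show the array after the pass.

After pass 1: [-4, 8, 12, 18] (1 swaps)
Total swaps: 1


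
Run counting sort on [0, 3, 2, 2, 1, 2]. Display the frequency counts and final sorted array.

Count array: [1, 1, 3, 1]
(count[i] = number of elements equal to i)
Cumulative count: [1, 2, 5, 6]
Sorted: [0, 1, 2, 2, 2, 3]


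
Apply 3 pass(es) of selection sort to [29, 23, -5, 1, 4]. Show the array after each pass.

Pass 1: Select minimum -5 at index 2, swap -> [-5, 23, 29, 1, 4]
Pass 2: Select minimum 1 at index 3, swap -> [-5, 1, 29, 23, 4]
Pass 3: Select minimum 4 at index 4, swap -> [-5, 1, 4, 23, 29]


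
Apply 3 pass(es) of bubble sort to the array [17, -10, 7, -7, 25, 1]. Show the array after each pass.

After pass 1: [-10, 7, -7, 17, 1, 25] (4 swaps)
After pass 2: [-10, -7, 7, 1, 17, 25] (2 swaps)
After pass 3: [-10, -7, 1, 7, 17, 25] (1 swaps)
Total swaps: 7


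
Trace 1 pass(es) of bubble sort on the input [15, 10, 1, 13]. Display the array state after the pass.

After pass 1: [10, 1, 13, 15] (3 swaps)
Total swaps: 3


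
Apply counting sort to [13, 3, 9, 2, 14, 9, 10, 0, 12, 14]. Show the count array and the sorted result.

Count array: [1, 0, 1, 1, 0, 0, 0, 0, 0, 2, 1, 0, 1, 1, 2]
(count[i] = number of elements equal to i)
Cumulative count: [1, 1, 2, 3, 3, 3, 3, 3, 3, 5, 6, 6, 7, 8, 10]
Sorted: [0, 2, 3, 9, 9, 10, 12, 13, 14, 14]


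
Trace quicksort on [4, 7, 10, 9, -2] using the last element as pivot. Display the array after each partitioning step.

Partition 1: pivot=-2 at index 0 -> [-2, 7, 10, 9, 4]
Partition 2: pivot=4 at index 1 -> [-2, 4, 10, 9, 7]
Partition 3: pivot=7 at index 2 -> [-2, 4, 7, 9, 10]
Partition 4: pivot=10 at index 4 -> [-2, 4, 7, 9, 10]


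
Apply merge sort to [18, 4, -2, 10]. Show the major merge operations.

Divide and conquer:
  Merge [18] + [4] -> [4, 18]
  Merge [-2] + [10] -> [-2, 10]
  Merge [4, 18] + [-2, 10] -> [-2, 4, 10, 18]


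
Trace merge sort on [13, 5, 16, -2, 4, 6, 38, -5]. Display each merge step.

Divide and conquer:
  Merge [13] + [5] -> [5, 13]
  Merge [16] + [-2] -> [-2, 16]
  Merge [5, 13] + [-2, 16] -> [-2, 5, 13, 16]
  Merge [4] + [6] -> [4, 6]
  Merge [38] + [-5] -> [-5, 38]
  Merge [4, 6] + [-5, 38] -> [-5, 4, 6, 38]
  Merge [-2, 5, 13, 16] + [-5, 4, 6, 38] -> [-5, -2, 4, 5, 6, 13, 16, 38]


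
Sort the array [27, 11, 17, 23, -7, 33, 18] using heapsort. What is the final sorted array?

Build heap: [33, 23, 27, 11, -7, 17, 18]
Extract 33: [27, 23, 18, 11, -7, 17, 33]
Extract 27: [23, 17, 18, 11, -7, 27, 33]
Extract 23: [18, 17, -7, 11, 23, 27, 33]
Extract 18: [17, 11, -7, 18, 23, 27, 33]
Extract 17: [11, -7, 17, 18, 23, 27, 33]
Extract 11: [-7, 11, 17, 18, 23, 27, 33]


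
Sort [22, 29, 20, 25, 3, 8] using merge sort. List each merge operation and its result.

Divide and conquer:
  Merge [29] + [20] -> [20, 29]
  Merge [22] + [20, 29] -> [20, 22, 29]
  Merge [3] + [8] -> [3, 8]
  Merge [25] + [3, 8] -> [3, 8, 25]
  Merge [20, 22, 29] + [3, 8, 25] -> [3, 8, 20, 22, 25, 29]


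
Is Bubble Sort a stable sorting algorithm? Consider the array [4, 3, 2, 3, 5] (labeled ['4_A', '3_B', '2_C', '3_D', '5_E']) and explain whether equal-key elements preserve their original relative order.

Trace Bubble Sort on the labeled array (the key is the number; the letter only tracks identity):
  After pass 1: [3_B, 2_C, 3_D, 4_A, 5_E]
  After pass 2: [2_C, 3_B, 3_D, 4_A, 5_E]
  After pass 3: [2_C, 3_B, 3_D, 4_A, 5_E] (no swaps, done)
Final order: [2_C, 3_B, 3_D, 4_A, 5_E]
Equal keys:
  value 3: originally 3_B, 3_D; after sorting 3_B, 3_D -> order preserved
All equal keys kept their original relative order. Bubble Sort is stable: it only swaps adjacent elements when the left one is strictly greater, so equal keys never move past each other.
Answer: Stable


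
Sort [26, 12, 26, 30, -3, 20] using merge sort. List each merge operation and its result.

Divide and conquer:
  Merge [12] + [26] -> [12, 26]
  Merge [26] + [12, 26] -> [12, 26, 26]
  Merge [-3] + [20] -> [-3, 20]
  Merge [30] + [-3, 20] -> [-3, 20, 30]
  Merge [12, 26, 26] + [-3, 20, 30] -> [-3, 12, 20, 26, 26, 30]


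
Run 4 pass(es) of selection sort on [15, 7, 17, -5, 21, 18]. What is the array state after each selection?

Pass 1: Select minimum -5 at index 3, swap -> [-5, 7, 17, 15, 21, 18]
Pass 2: Select minimum 7 at index 1, swap -> [-5, 7, 17, 15, 21, 18]
Pass 3: Select minimum 15 at index 3, swap -> [-5, 7, 15, 17, 21, 18]
Pass 4: Select minimum 17 at index 3, swap -> [-5, 7, 15, 17, 21, 18]


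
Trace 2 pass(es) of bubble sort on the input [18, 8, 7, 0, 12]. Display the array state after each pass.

After pass 1: [8, 7, 0, 12, 18] (4 swaps)
After pass 2: [7, 0, 8, 12, 18] (2 swaps)
Total swaps: 6


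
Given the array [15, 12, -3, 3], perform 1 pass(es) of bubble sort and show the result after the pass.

After pass 1: [12, -3, 3, 15] (3 swaps)
Total swaps: 3


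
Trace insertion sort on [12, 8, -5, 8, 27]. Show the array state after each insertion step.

First element 12 is already 'sorted'
Insert 8: shifted 1 elements -> [8, 12, -5, 8, 27]
Insert -5: shifted 2 elements -> [-5, 8, 12, 8, 27]
Insert 8: shifted 1 elements -> [-5, 8, 8, 12, 27]
Insert 27: shifted 0 elements -> [-5, 8, 8, 12, 27]


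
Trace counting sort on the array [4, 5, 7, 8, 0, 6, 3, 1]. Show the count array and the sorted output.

Count array: [1, 1, 0, 1, 1, 1, 1, 1, 1]
(count[i] = number of elements equal to i)
Cumulative count: [1, 2, 2, 3, 4, 5, 6, 7, 8]
Sorted: [0, 1, 3, 4, 5, 6, 7, 8]


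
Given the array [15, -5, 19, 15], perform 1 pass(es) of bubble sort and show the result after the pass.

After pass 1: [-5, 15, 15, 19] (2 swaps)
Total swaps: 2


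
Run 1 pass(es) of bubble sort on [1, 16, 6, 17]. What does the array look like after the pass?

After pass 1: [1, 6, 16, 17] (1 swaps)
Total swaps: 1


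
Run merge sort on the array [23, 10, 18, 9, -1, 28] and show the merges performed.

Divide and conquer:
  Merge [10] + [18] -> [10, 18]
  Merge [23] + [10, 18] -> [10, 18, 23]
  Merge [-1] + [28] -> [-1, 28]
  Merge [9] + [-1, 28] -> [-1, 9, 28]
  Merge [10, 18, 23] + [-1, 9, 28] -> [-1, 9, 10, 18, 23, 28]


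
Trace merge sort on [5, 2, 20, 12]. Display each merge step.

Divide and conquer:
  Merge [5] + [2] -> [2, 5]
  Merge [20] + [12] -> [12, 20]
  Merge [2, 5] + [12, 20] -> [2, 5, 12, 20]


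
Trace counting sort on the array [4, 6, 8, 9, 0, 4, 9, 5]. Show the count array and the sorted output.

Count array: [1, 0, 0, 0, 2, 1, 1, 0, 1, 2]
(count[i] = number of elements equal to i)
Cumulative count: [1, 1, 1, 1, 3, 4, 5, 5, 6, 8]
Sorted: [0, 4, 4, 5, 6, 8, 9, 9]


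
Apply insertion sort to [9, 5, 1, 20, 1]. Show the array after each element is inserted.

First element 9 is already 'sorted'
Insert 5: shifted 1 elements -> [5, 9, 1, 20, 1]
Insert 1: shifted 2 elements -> [1, 5, 9, 20, 1]
Insert 20: shifted 0 elements -> [1, 5, 9, 20, 1]
Insert 1: shifted 3 elements -> [1, 1, 5, 9, 20]


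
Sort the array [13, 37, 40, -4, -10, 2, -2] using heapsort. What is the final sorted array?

Build heap: [40, 37, 13, -4, -10, 2, -2]
Extract 40: [37, -2, 13, -4, -10, 2, 40]
Extract 37: [13, -2, 2, -4, -10, 37, 40]
Extract 13: [2, -2, -10, -4, 13, 37, 40]
Extract 2: [-2, -4, -10, 2, 13, 37, 40]
Extract -2: [-4, -10, -2, 2, 13, 37, 40]
Extract -4: [-10, -4, -2, 2, 13, 37, 40]


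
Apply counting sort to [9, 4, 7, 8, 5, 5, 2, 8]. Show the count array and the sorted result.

Count array: [0, 0, 1, 0, 1, 2, 0, 1, 2, 1]
(count[i] = number of elements equal to i)
Cumulative count: [0, 0, 1, 1, 2, 4, 4, 5, 7, 8]
Sorted: [2, 4, 5, 5, 7, 8, 8, 9]


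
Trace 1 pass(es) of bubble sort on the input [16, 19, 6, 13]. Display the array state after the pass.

After pass 1: [16, 6, 13, 19] (2 swaps)
Total swaps: 2


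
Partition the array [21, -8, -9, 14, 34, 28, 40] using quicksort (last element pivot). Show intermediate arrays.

Partition 1: pivot=40 at index 6 -> [21, -8, -9, 14, 34, 28, 40]
Partition 2: pivot=28 at index 4 -> [21, -8, -9, 14, 28, 34, 40]
Partition 3: pivot=14 at index 2 -> [-8, -9, 14, 21, 28, 34, 40]
Partition 4: pivot=-9 at index 0 -> [-9, -8, 14, 21, 28, 34, 40]


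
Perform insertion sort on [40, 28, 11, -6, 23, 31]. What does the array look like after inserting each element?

First element 40 is already 'sorted'
Insert 28: shifted 1 elements -> [28, 40, 11, -6, 23, 31]
Insert 11: shifted 2 elements -> [11, 28, 40, -6, 23, 31]
Insert -6: shifted 3 elements -> [-6, 11, 28, 40, 23, 31]
Insert 23: shifted 2 elements -> [-6, 11, 23, 28, 40, 31]
Insert 31: shifted 1 elements -> [-6, 11, 23, 28, 31, 40]


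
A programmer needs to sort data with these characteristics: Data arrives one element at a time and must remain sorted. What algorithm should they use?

Best choice: Insertion sort
Reason: Insertion sort naturally handles online/streaming input by inserting each new element into sorted position


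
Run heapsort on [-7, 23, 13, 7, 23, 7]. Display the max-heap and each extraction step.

Build heap: [23, 23, 13, 7, -7, 7]
Extract 23: [23, 7, 13, 7, -7, 23]
Extract 23: [13, 7, -7, 7, 23, 23]
Extract 13: [7, 7, -7, 13, 23, 23]
Extract 7: [7, -7, 7, 13, 23, 23]
Extract 7: [-7, 7, 7, 13, 23, 23]


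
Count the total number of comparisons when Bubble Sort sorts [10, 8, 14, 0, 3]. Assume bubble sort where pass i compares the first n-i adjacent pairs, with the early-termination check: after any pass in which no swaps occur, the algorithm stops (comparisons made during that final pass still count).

Pass 1: compare adjacent pairs (0,1)..(3,4) = 4 comparison(s), 3 swap(s) -> [8, 10, 0, 3, 14]
Pass 2: compare adjacent pairs (0,1)..(2,3) = 3 comparison(s), 2 swap(s) -> [8, 0, 3, 10, 14]
Pass 3: compare adjacent pairs (0,1)..(1,2) = 2 comparison(s), 2 swap(s) -> [0, 3, 8, 10, 14]
Pass 4: compare adjacent pairs (0,1)..(0,1) = 1 comparison(s), 0 swap(s) -> [0, 3, 8, 10, 14]
No swaps in this pass, so bubble sort stops here.
Total comparisons: 4 + 3 + 2 + 1 = 10


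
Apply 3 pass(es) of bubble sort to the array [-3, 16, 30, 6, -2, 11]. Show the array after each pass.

After pass 1: [-3, 16, 6, -2, 11, 30] (3 swaps)
After pass 2: [-3, 6, -2, 11, 16, 30] (3 swaps)
After pass 3: [-3, -2, 6, 11, 16, 30] (1 swaps)
Total swaps: 7


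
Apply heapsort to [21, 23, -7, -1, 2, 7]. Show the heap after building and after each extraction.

Build heap: [23, 21, 7, -1, 2, -7]
Extract 23: [21, 2, 7, -1, -7, 23]
Extract 21: [7, 2, -7, -1, 21, 23]
Extract 7: [2, -1, -7, 7, 21, 23]
Extract 2: [-1, -7, 2, 7, 21, 23]
Extract -1: [-7, -1, 2, 7, 21, 23]


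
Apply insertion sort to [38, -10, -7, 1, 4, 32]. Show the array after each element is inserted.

First element 38 is already 'sorted'
Insert -10: shifted 1 elements -> [-10, 38, -7, 1, 4, 32]
Insert -7: shifted 1 elements -> [-10, -7, 38, 1, 4, 32]
Insert 1: shifted 1 elements -> [-10, -7, 1, 38, 4, 32]
Insert 4: shifted 1 elements -> [-10, -7, 1, 4, 38, 32]
Insert 32: shifted 1 elements -> [-10, -7, 1, 4, 32, 38]


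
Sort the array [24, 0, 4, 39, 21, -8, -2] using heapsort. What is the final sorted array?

Build heap: [39, 24, 4, 0, 21, -8, -2]
Extract 39: [24, 21, 4, 0, -2, -8, 39]
Extract 24: [21, 0, 4, -8, -2, 24, 39]
Extract 21: [4, 0, -2, -8, 21, 24, 39]
Extract 4: [0, -8, -2, 4, 21, 24, 39]
Extract 0: [-2, -8, 0, 4, 21, 24, 39]
Extract -2: [-8, -2, 0, 4, 21, 24, 39]


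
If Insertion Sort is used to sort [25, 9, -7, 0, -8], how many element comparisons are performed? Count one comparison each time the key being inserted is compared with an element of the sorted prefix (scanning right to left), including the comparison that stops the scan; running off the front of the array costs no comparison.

Insert 9: 25 > 9 (shift), reached front = 1 comparison(s) -> [9, 25, -7, 0, -8]
Insert -7: 25 > -7 (shift), 9 > -7 (shift), reached front = 2 comparison(s) -> [-7, 9, 25, 0, -8]
Insert 0: 25 > 0 (shift), 9 > 0 (shift), -7 <= 0 (stop) = 3 comparison(s) -> [-7, 0, 9, 25, -8]
Insert -8: 25 > -8 (shift), 9 > -8 (shift), 0 > -8 (shift), -7 > -8 (shift), reached front = 4 comparison(s) -> [-8, -7, 0, 9, 25]
Total comparisons: 1 + 2 + 3 + 4 = 10


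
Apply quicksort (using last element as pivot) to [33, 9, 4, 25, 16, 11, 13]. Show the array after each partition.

Partition 1: pivot=13 at index 3 -> [9, 4, 11, 13, 16, 33, 25]
Partition 2: pivot=11 at index 2 -> [9, 4, 11, 13, 16, 33, 25]
Partition 3: pivot=4 at index 0 -> [4, 9, 11, 13, 16, 33, 25]
Partition 4: pivot=25 at index 5 -> [4, 9, 11, 13, 16, 25, 33]


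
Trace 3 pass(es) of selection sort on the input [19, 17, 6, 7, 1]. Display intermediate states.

Pass 1: Select minimum 1 at index 4, swap -> [1, 17, 6, 7, 19]
Pass 2: Select minimum 6 at index 2, swap -> [1, 6, 17, 7, 19]
Pass 3: Select minimum 7 at index 3, swap -> [1, 6, 7, 17, 19]


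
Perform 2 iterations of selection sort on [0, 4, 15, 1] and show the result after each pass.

Pass 1: Select minimum 0 at index 0, swap -> [0, 4, 15, 1]
Pass 2: Select minimum 1 at index 3, swap -> [0, 1, 15, 4]


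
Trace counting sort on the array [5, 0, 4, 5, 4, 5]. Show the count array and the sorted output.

Count array: [1, 0, 0, 0, 2, 3]
(count[i] = number of elements equal to i)
Cumulative count: [1, 1, 1, 1, 3, 6]
Sorted: [0, 4, 4, 5, 5, 5]


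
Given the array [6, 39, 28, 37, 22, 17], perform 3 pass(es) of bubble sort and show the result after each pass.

After pass 1: [6, 28, 37, 22, 17, 39] (4 swaps)
After pass 2: [6, 28, 22, 17, 37, 39] (2 swaps)
After pass 3: [6, 22, 17, 28, 37, 39] (2 swaps)
Total swaps: 8


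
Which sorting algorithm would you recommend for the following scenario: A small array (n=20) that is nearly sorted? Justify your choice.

Best choice: Insertion sort
Reason: Insertion sort is O(n) for nearly sorted arrays and has low overhead


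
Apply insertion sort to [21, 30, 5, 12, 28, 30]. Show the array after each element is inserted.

First element 21 is already 'sorted'
Insert 30: shifted 0 elements -> [21, 30, 5, 12, 28, 30]
Insert 5: shifted 2 elements -> [5, 21, 30, 12, 28, 30]
Insert 12: shifted 2 elements -> [5, 12, 21, 30, 28, 30]
Insert 28: shifted 1 elements -> [5, 12, 21, 28, 30, 30]
Insert 30: shifted 0 elements -> [5, 12, 21, 28, 30, 30]


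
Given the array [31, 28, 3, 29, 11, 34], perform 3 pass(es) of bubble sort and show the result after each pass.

After pass 1: [28, 3, 29, 11, 31, 34] (4 swaps)
After pass 2: [3, 28, 11, 29, 31, 34] (2 swaps)
After pass 3: [3, 11, 28, 29, 31, 34] (1 swaps)
Total swaps: 7


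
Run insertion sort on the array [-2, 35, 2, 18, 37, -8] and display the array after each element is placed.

First element -2 is already 'sorted'
Insert 35: shifted 0 elements -> [-2, 35, 2, 18, 37, -8]
Insert 2: shifted 1 elements -> [-2, 2, 35, 18, 37, -8]
Insert 18: shifted 1 elements -> [-2, 2, 18, 35, 37, -8]
Insert 37: shifted 0 elements -> [-2, 2, 18, 35, 37, -8]
Insert -8: shifted 5 elements -> [-8, -2, 2, 18, 35, 37]


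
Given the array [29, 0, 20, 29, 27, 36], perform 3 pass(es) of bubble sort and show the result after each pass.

After pass 1: [0, 20, 29, 27, 29, 36] (3 swaps)
After pass 2: [0, 20, 27, 29, 29, 36] (1 swaps)
After pass 3: [0, 20, 27, 29, 29, 36] (0 swaps)
Total swaps: 4


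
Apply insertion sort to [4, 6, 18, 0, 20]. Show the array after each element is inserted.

First element 4 is already 'sorted'
Insert 6: shifted 0 elements -> [4, 6, 18, 0, 20]
Insert 18: shifted 0 elements -> [4, 6, 18, 0, 20]
Insert 0: shifted 3 elements -> [0, 4, 6, 18, 20]
Insert 20: shifted 0 elements -> [0, 4, 6, 18, 20]


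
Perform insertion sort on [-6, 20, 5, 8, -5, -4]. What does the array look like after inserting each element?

First element -6 is already 'sorted'
Insert 20: shifted 0 elements -> [-6, 20, 5, 8, -5, -4]
Insert 5: shifted 1 elements -> [-6, 5, 20, 8, -5, -4]
Insert 8: shifted 1 elements -> [-6, 5, 8, 20, -5, -4]
Insert -5: shifted 3 elements -> [-6, -5, 5, 8, 20, -4]
Insert -4: shifted 3 elements -> [-6, -5, -4, 5, 8, 20]


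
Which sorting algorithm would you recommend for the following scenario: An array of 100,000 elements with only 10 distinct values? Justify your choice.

Best choice: 3-way quicksort or Counting sort
Reason: 3-way (Dutch national flag) partitioning groups every copy of the pivot together, so with only d=10 distinct keys quicksort finishes in O(n log d) expected time, which is effectively linear; counting sort runs in O(n + k) where k is the size of the key range (not the number of distinct values), so it is linear when the 10 values are integers drawn from a small known range


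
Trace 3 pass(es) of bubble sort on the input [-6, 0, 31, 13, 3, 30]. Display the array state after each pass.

After pass 1: [-6, 0, 13, 3, 30, 31] (3 swaps)
After pass 2: [-6, 0, 3, 13, 30, 31] (1 swaps)
After pass 3: [-6, 0, 3, 13, 30, 31] (0 swaps)
Total swaps: 4


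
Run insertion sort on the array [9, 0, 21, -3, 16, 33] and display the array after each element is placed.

First element 9 is already 'sorted'
Insert 0: shifted 1 elements -> [0, 9, 21, -3, 16, 33]
Insert 21: shifted 0 elements -> [0, 9, 21, -3, 16, 33]
Insert -3: shifted 3 elements -> [-3, 0, 9, 21, 16, 33]
Insert 16: shifted 1 elements -> [-3, 0, 9, 16, 21, 33]
Insert 33: shifted 0 elements -> [-3, 0, 9, 16, 21, 33]


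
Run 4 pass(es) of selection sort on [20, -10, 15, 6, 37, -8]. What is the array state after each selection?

Pass 1: Select minimum -10 at index 1, swap -> [-10, 20, 15, 6, 37, -8]
Pass 2: Select minimum -8 at index 5, swap -> [-10, -8, 15, 6, 37, 20]
Pass 3: Select minimum 6 at index 3, swap -> [-10, -8, 6, 15, 37, 20]
Pass 4: Select minimum 15 at index 3, swap -> [-10, -8, 6, 15, 37, 20]


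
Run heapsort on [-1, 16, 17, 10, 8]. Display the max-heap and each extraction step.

Build heap: [17, 16, -1, 10, 8]
Extract 17: [16, 10, -1, 8, 17]
Extract 16: [10, 8, -1, 16, 17]
Extract 10: [8, -1, 10, 16, 17]
Extract 8: [-1, 8, 10, 16, 17]


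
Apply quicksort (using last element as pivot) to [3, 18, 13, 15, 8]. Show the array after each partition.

Partition 1: pivot=8 at index 1 -> [3, 8, 13, 15, 18]
Partition 2: pivot=18 at index 4 -> [3, 8, 13, 15, 18]
Partition 3: pivot=15 at index 3 -> [3, 8, 13, 15, 18]


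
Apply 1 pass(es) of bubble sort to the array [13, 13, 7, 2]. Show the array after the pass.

After pass 1: [13, 7, 2, 13] (2 swaps)
Total swaps: 2


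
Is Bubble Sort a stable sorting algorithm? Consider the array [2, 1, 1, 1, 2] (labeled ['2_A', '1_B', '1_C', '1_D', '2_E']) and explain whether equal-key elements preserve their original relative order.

Trace Bubble Sort on the labeled array (the key is the number; the letter only tracks identity):
  After pass 1: [1_B, 1_C, 1_D, 2_A, 2_E]
  After pass 2: [1_B, 1_C, 1_D, 2_A, 2_E] (no swaps, done)
Final order: [1_B, 1_C, 1_D, 2_A, 2_E]
Equal keys:
  value 1: originally 1_B, 1_C, 1_D; after sorting 1_B, 1_C, 1_D -> order preserved
  value 2: originally 2_A, 2_E; after sorting 2_A, 2_E -> order preserved
All equal keys kept their original relative order. Bubble Sort is stable: it only swaps adjacent elements when the left one is strictly greater, so equal keys never move past each other.
Answer: Stable


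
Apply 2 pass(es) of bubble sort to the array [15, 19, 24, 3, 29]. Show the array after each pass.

After pass 1: [15, 19, 3, 24, 29] (1 swaps)
After pass 2: [15, 3, 19, 24, 29] (1 swaps)
Total swaps: 2


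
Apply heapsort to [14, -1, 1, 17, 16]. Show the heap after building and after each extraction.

Build heap: [17, 16, 1, -1, 14]
Extract 17: [16, 14, 1, -1, 17]
Extract 16: [14, -1, 1, 16, 17]
Extract 14: [1, -1, 14, 16, 17]
Extract 1: [-1, 1, 14, 16, 17]


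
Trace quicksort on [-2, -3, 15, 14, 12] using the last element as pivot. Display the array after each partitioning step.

Partition 1: pivot=12 at index 2 -> [-2, -3, 12, 14, 15]
Partition 2: pivot=-3 at index 0 -> [-3, -2, 12, 14, 15]
Partition 3: pivot=15 at index 4 -> [-3, -2, 12, 14, 15]


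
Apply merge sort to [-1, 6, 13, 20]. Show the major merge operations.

Divide and conquer:
  Merge [-1] + [6] -> [-1, 6]
  Merge [13] + [20] -> [13, 20]
  Merge [-1, 6] + [13, 20] -> [-1, 6, 13, 20]


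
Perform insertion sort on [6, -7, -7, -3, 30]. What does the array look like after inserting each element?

First element 6 is already 'sorted'
Insert -7: shifted 1 elements -> [-7, 6, -7, -3, 30]
Insert -7: shifted 1 elements -> [-7, -7, 6, -3, 30]
Insert -3: shifted 1 elements -> [-7, -7, -3, 6, 30]
Insert 30: shifted 0 elements -> [-7, -7, -3, 6, 30]


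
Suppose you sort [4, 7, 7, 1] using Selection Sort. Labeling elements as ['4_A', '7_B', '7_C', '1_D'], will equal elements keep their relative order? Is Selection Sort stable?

Trace Selection Sort on the labeled array (the key is the number; the letter only tracks identity):
  Pass 1: minimum of unsorted part is 1_D at index 3; swap it with 4_A at index 0 -> [1_D, 7_B, 7_C, 4_A]
  Pass 2: minimum of unsorted part is 4_A at index 3; swap it with 7_B at index 1 -> [1_D, 4_A, 7_C, 7_B]
  Pass 3: minimum 7_C is already at index 2; no swap -> [1_D, 4_A, 7_C, 7_B]
Final order: [1_D, 4_A, 7_C, 7_B]
Equal keys:
  value 7: originally 7_B, 7_C; after sorting 7_C, 7_B -> order changed
Equal keys were reordered, so Selection Sort is not stable: the long-range swap that moves the minimum into place can carry an element past an equal key. (One such input is enough; an unstable sort may happen to preserve order on other inputs, but it gives no guarantee.)
Answer: Not stable


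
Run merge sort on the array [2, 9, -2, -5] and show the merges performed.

Divide and conquer:
  Merge [2] + [9] -> [2, 9]
  Merge [-2] + [-5] -> [-5, -2]
  Merge [2, 9] + [-5, -2] -> [-5, -2, 2, 9]


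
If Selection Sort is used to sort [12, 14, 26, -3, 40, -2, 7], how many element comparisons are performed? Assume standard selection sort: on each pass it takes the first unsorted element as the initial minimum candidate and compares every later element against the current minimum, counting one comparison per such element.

Pass 1: scan indices 1..6 for the minimum = 6 comparison(s); min is -3, place at index 0 -> [-3, 14, 26, 12, 40, -2, 7]
Pass 2: scan indices 2..6 for the minimum = 5 comparison(s); min is -2, place at index 1 -> [-3, -2, 26, 12, 40, 14, 7]
Pass 3: scan indices 3..6 for the minimum = 4 comparison(s); min is 7, place at index 2 -> [-3, -2, 7, 12, 40, 14, 26]
Pass 4: scan indices 4..6 for the minimum = 3 comparison(s); min is 12, place at index 3 -> [-3, -2, 7, 12, 40, 14, 26]
Pass 5: scan indices 5..6 for the minimum = 2 comparison(s); min is 14, place at index 4 -> [-3, -2, 7, 12, 14, 40, 26]
Pass 6: scan indices 6..6 for the minimum = 1 comparison(s); min is 26, place at index 5 -> [-3, -2, 7, 12, 14, 26, 40]
Selection sort always scans the whole unsorted suffix, so the count is (n-1) + (n-2) + ... + 1 = n(n-1)/2 = 7*6/2 = 21 regardless of the input order.
Total comparisons: 6 + 5 + 4 + 3 + 2 + 1 = 21


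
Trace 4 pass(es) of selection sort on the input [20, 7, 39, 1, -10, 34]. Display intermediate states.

Pass 1: Select minimum -10 at index 4, swap -> [-10, 7, 39, 1, 20, 34]
Pass 2: Select minimum 1 at index 3, swap -> [-10, 1, 39, 7, 20, 34]
Pass 3: Select minimum 7 at index 3, swap -> [-10, 1, 7, 39, 20, 34]
Pass 4: Select minimum 20 at index 4, swap -> [-10, 1, 7, 20, 39, 34]


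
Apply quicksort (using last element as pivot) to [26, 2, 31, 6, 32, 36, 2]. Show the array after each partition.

Partition 1: pivot=2 at index 1 -> [2, 2, 31, 6, 32, 36, 26]
Partition 2: pivot=26 at index 3 -> [2, 2, 6, 26, 32, 36, 31]
Partition 3: pivot=31 at index 4 -> [2, 2, 6, 26, 31, 36, 32]
Partition 4: pivot=32 at index 5 -> [2, 2, 6, 26, 31, 32, 36]


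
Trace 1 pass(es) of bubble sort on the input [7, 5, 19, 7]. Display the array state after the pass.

After pass 1: [5, 7, 7, 19] (2 swaps)
Total swaps: 2


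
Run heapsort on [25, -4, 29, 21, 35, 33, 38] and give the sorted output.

Build heap: [38, 35, 33, 21, -4, 25, 29]
Extract 38: [35, 29, 33, 21, -4, 25, 38]
Extract 35: [33, 29, 25, 21, -4, 35, 38]
Extract 33: [29, 21, 25, -4, 33, 35, 38]
Extract 29: [25, 21, -4, 29, 33, 35, 38]
Extract 25: [21, -4, 25, 29, 33, 35, 38]
Extract 21: [-4, 21, 25, 29, 33, 35, 38]


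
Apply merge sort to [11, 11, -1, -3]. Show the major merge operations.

Divide and conquer:
  Merge [11] + [11] -> [11, 11]
  Merge [-1] + [-3] -> [-3, -1]
  Merge [11, 11] + [-3, -1] -> [-3, -1, 11, 11]


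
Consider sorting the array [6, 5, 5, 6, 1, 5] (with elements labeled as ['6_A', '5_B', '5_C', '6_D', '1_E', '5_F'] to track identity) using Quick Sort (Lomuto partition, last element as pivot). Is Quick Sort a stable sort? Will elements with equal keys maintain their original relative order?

Trace Quick Sort on the labeled array (the key is the number; the letter only tracks identity):
  Partition indices 0..5 around pivot 5_F -> [5_B, 5_C, 1_E, 5_F, 6_A, 6_D]
  Partition indices 0..2 around pivot 1_E -> [1_E, 5_C, 5_B, 5_F, 6_A, 6_D]
  Partition indices 1..2 around pivot 5_B -> [1_E, 5_C, 5_B, 5_F, 6_A, 6_D]
  Partition indices 4..5 around pivot 6_D -> [1_E, 5_C, 5_B, 5_F, 6_A, 6_D]
Final order: [1_E, 5_C, 5_B, 5_F, 6_A, 6_D]
Equal keys:
  value 5: originally 5_B, 5_C, 5_F; after sorting 5_C, 5_B, 5_F -> order changed
  value 6: originally 6_A, 6_D; after sorting 6_A, 6_D -> order preserved
Equal keys were reordered, so Quick Sort is not stable: partition swaps elements across long distances and can reorder equal keys. (One such input is enough; an unstable sort may happen to preserve order on other inputs, but it gives no guarantee.)
Answer: Not stable


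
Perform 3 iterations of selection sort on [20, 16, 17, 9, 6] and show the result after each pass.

Pass 1: Select minimum 6 at index 4, swap -> [6, 16, 17, 9, 20]
Pass 2: Select minimum 9 at index 3, swap -> [6, 9, 17, 16, 20]
Pass 3: Select minimum 16 at index 3, swap -> [6, 9, 16, 17, 20]


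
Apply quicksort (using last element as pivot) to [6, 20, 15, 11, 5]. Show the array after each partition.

Partition 1: pivot=5 at index 0 -> [5, 20, 15, 11, 6]
Partition 2: pivot=6 at index 1 -> [5, 6, 15, 11, 20]
Partition 3: pivot=20 at index 4 -> [5, 6, 15, 11, 20]
Partition 4: pivot=11 at index 2 -> [5, 6, 11, 15, 20]


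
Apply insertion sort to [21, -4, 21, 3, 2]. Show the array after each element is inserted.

First element 21 is already 'sorted'
Insert -4: shifted 1 elements -> [-4, 21, 21, 3, 2]
Insert 21: shifted 0 elements -> [-4, 21, 21, 3, 2]
Insert 3: shifted 2 elements -> [-4, 3, 21, 21, 2]
Insert 2: shifted 3 elements -> [-4, 2, 3, 21, 21]


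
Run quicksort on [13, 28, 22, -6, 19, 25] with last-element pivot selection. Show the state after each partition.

Partition 1: pivot=25 at index 4 -> [13, 22, -6, 19, 25, 28]
Partition 2: pivot=19 at index 2 -> [13, -6, 19, 22, 25, 28]
Partition 3: pivot=-6 at index 0 -> [-6, 13, 19, 22, 25, 28]


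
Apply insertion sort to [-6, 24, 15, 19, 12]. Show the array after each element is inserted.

First element -6 is already 'sorted'
Insert 24: shifted 0 elements -> [-6, 24, 15, 19, 12]
Insert 15: shifted 1 elements -> [-6, 15, 24, 19, 12]
Insert 19: shifted 1 elements -> [-6, 15, 19, 24, 12]
Insert 12: shifted 3 elements -> [-6, 12, 15, 19, 24]


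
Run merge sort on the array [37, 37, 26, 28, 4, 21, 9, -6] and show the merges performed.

Divide and conquer:
  Merge [37] + [37] -> [37, 37]
  Merge [26] + [28] -> [26, 28]
  Merge [37, 37] + [26, 28] -> [26, 28, 37, 37]
  Merge [4] + [21] -> [4, 21]
  Merge [9] + [-6] -> [-6, 9]
  Merge [4, 21] + [-6, 9] -> [-6, 4, 9, 21]
  Merge [26, 28, 37, 37] + [-6, 4, 9, 21] -> [-6, 4, 9, 21, 26, 28, 37, 37]


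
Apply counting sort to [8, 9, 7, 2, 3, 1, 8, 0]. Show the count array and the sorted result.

Count array: [1, 1, 1, 1, 0, 0, 0, 1, 2, 1]
(count[i] = number of elements equal to i)
Cumulative count: [1, 2, 3, 4, 4, 4, 4, 5, 7, 8]
Sorted: [0, 1, 2, 3, 7, 8, 8, 9]


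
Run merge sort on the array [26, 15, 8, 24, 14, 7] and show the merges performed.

Divide and conquer:
  Merge [15] + [8] -> [8, 15]
  Merge [26] + [8, 15] -> [8, 15, 26]
  Merge [14] + [7] -> [7, 14]
  Merge [24] + [7, 14] -> [7, 14, 24]
  Merge [8, 15, 26] + [7, 14, 24] -> [7, 8, 14, 15, 24, 26]


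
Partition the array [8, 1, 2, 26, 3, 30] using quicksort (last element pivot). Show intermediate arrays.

Partition 1: pivot=30 at index 5 -> [8, 1, 2, 26, 3, 30]
Partition 2: pivot=3 at index 2 -> [1, 2, 3, 26, 8, 30]
Partition 3: pivot=2 at index 1 -> [1, 2, 3, 26, 8, 30]
Partition 4: pivot=8 at index 3 -> [1, 2, 3, 8, 26, 30]


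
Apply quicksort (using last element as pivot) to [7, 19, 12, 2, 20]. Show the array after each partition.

Partition 1: pivot=20 at index 4 -> [7, 19, 12, 2, 20]
Partition 2: pivot=2 at index 0 -> [2, 19, 12, 7, 20]
Partition 3: pivot=7 at index 1 -> [2, 7, 12, 19, 20]
Partition 4: pivot=19 at index 3 -> [2, 7, 12, 19, 20]


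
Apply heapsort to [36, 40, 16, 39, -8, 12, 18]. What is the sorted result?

Build heap: [40, 39, 18, 36, -8, 12, 16]
Extract 40: [39, 36, 18, 16, -8, 12, 40]
Extract 39: [36, 16, 18, 12, -8, 39, 40]
Extract 36: [18, 16, -8, 12, 36, 39, 40]
Extract 18: [16, 12, -8, 18, 36, 39, 40]
Extract 16: [12, -8, 16, 18, 36, 39, 40]
Extract 12: [-8, 12, 16, 18, 36, 39, 40]


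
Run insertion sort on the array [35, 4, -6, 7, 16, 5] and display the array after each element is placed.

First element 35 is already 'sorted'
Insert 4: shifted 1 elements -> [4, 35, -6, 7, 16, 5]
Insert -6: shifted 2 elements -> [-6, 4, 35, 7, 16, 5]
Insert 7: shifted 1 elements -> [-6, 4, 7, 35, 16, 5]
Insert 16: shifted 1 elements -> [-6, 4, 7, 16, 35, 5]
Insert 5: shifted 3 elements -> [-6, 4, 5, 7, 16, 35]


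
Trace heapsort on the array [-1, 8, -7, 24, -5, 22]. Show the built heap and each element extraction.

Build heap: [24, 8, 22, -1, -5, -7]
Extract 24: [22, 8, -7, -1, -5, 24]
Extract 22: [8, -1, -7, -5, 22, 24]
Extract 8: [-1, -5, -7, 8, 22, 24]
Extract -1: [-5, -7, -1, 8, 22, 24]
Extract -5: [-7, -5, -1, 8, 22, 24]


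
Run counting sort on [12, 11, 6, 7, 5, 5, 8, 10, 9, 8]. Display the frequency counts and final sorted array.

Count array: [0, 0, 0, 0, 0, 2, 1, 1, 2, 1, 1, 1, 1]
(count[i] = number of elements equal to i)
Cumulative count: [0, 0, 0, 0, 0, 2, 3, 4, 6, 7, 8, 9, 10]
Sorted: [5, 5, 6, 7, 8, 8, 9, 10, 11, 12]


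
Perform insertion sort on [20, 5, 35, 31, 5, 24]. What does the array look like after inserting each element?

First element 20 is already 'sorted'
Insert 5: shifted 1 elements -> [5, 20, 35, 31, 5, 24]
Insert 35: shifted 0 elements -> [5, 20, 35, 31, 5, 24]
Insert 31: shifted 1 elements -> [5, 20, 31, 35, 5, 24]
Insert 5: shifted 3 elements -> [5, 5, 20, 31, 35, 24]
Insert 24: shifted 2 elements -> [5, 5, 20, 24, 31, 35]


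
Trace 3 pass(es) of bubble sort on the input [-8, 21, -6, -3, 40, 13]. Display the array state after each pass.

After pass 1: [-8, -6, -3, 21, 13, 40] (3 swaps)
After pass 2: [-8, -6, -3, 13, 21, 40] (1 swaps)
After pass 3: [-8, -6, -3, 13, 21, 40] (0 swaps)
Total swaps: 4


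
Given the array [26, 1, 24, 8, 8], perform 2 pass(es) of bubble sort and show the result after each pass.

After pass 1: [1, 24, 8, 8, 26] (4 swaps)
After pass 2: [1, 8, 8, 24, 26] (2 swaps)
Total swaps: 6


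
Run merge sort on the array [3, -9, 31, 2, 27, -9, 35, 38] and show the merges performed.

Divide and conquer:
  Merge [3] + [-9] -> [-9, 3]
  Merge [31] + [2] -> [2, 31]
  Merge [-9, 3] + [2, 31] -> [-9, 2, 3, 31]
  Merge [27] + [-9] -> [-9, 27]
  Merge [35] + [38] -> [35, 38]
  Merge [-9, 27] + [35, 38] -> [-9, 27, 35, 38]
  Merge [-9, 2, 3, 31] + [-9, 27, 35, 38] -> [-9, -9, 2, 3, 27, 31, 35, 38]


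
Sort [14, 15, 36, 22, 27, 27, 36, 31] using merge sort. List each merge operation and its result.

Divide and conquer:
  Merge [14] + [15] -> [14, 15]
  Merge [36] + [22] -> [22, 36]
  Merge [14, 15] + [22, 36] -> [14, 15, 22, 36]
  Merge [27] + [27] -> [27, 27]
  Merge [36] + [31] -> [31, 36]
  Merge [27, 27] + [31, 36] -> [27, 27, 31, 36]
  Merge [14, 15, 22, 36] + [27, 27, 31, 36] -> [14, 15, 22, 27, 27, 31, 36, 36]


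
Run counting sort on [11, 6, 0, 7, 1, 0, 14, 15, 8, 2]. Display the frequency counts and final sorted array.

Count array: [2, 1, 1, 0, 0, 0, 1, 1, 1, 0, 0, 1, 0, 0, 1, 1]
(count[i] = number of elements equal to i)
Cumulative count: [2, 3, 4, 4, 4, 4, 5, 6, 7, 7, 7, 8, 8, 8, 9, 10]
Sorted: [0, 0, 1, 2, 6, 7, 8, 11, 14, 15]


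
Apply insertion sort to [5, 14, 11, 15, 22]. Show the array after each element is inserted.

First element 5 is already 'sorted'
Insert 14: shifted 0 elements -> [5, 14, 11, 15, 22]
Insert 11: shifted 1 elements -> [5, 11, 14, 15, 22]
Insert 15: shifted 0 elements -> [5, 11, 14, 15, 22]
Insert 22: shifted 0 elements -> [5, 11, 14, 15, 22]


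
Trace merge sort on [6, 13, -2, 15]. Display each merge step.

Divide and conquer:
  Merge [6] + [13] -> [6, 13]
  Merge [-2] + [15] -> [-2, 15]
  Merge [6, 13] + [-2, 15] -> [-2, 6, 13, 15]


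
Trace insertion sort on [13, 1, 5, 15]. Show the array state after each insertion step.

First element 13 is already 'sorted'
Insert 1: shifted 1 elements -> [1, 13, 5, 15]
Insert 5: shifted 1 elements -> [1, 5, 13, 15]
Insert 15: shifted 0 elements -> [1, 5, 13, 15]


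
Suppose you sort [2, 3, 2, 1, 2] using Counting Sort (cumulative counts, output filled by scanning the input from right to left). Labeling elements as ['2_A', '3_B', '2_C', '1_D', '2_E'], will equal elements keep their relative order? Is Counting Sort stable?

Trace Counting Sort on the labeled array (the key is the number; the letter only tracks identity):
  Counts for values 0..3: [0, 1, 3, 1]
  Cumulative counts: [0, 1, 4, 5]
  Scan right to left: place 2_E at output index 3
  Scan right to left: place 1_D at output index 0
  Scan right to left: place 2_C at output index 2
  Scan right to left: place 3_B at output index 4
  Scan right to left: place 2_A at output index 1
  Output: [1_D, 2_A, 2_C, 2_E, 3_B]
Equal keys:
  value 2: originally 2_A, 2_C, 2_E; after sorting 2_A, 2_C, 2_E -> order preserved
All equal keys kept their original relative order. Counting Sort is stable: scanning the input right to left with decreasing cumulative counts places later duplicates at later output positions.
Answer: Stable


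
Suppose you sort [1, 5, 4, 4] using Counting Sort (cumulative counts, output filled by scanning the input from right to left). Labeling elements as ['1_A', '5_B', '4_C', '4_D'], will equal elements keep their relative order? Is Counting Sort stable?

Trace Counting Sort on the labeled array (the key is the number; the letter only tracks identity):
  Counts for values 0..5: [0, 1, 0, 0, 2, 1]
  Cumulative counts: [0, 1, 1, 1, 3, 4]
  Scan right to left: place 4_D at output index 2
  Scan right to left: place 4_C at output index 1
  Scan right to left: place 5_B at output index 3
  Scan right to left: place 1_A at output index 0
  Output: [1_A, 4_C, 4_D, 5_B]
Equal keys:
  value 4: originally 4_C, 4_D; after sorting 4_C, 4_D -> order preserved
All equal keys kept their original relative order. Counting Sort is stable: scanning the input right to left with decreasing cumulative counts places later duplicates at later output positions.
Answer: Stable
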